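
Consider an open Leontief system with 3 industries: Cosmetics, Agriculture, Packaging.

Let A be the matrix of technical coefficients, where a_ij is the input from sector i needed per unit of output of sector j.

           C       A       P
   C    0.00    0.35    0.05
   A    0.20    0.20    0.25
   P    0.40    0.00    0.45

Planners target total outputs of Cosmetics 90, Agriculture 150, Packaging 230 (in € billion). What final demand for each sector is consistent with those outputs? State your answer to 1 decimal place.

d_C = 26.0, d_A = 44.5, d_P = 90.5

I − A =
  [   1.00    -0.35    -0.05]
  [  -0.20     0.80    -0.25]
  [  -0.40     0.00     0.55]
d = (I − A) x:
  d_C = (+1.00)·90 + (-0.35)·150 + (-0.05)·230 = 26.0
  d_A = (-0.20)·90 + (+0.80)·150 + (-0.25)·230 = 44.5
  d_P = (-0.40)·90 + (+0.00)·150 + (+0.55)·230 = 90.5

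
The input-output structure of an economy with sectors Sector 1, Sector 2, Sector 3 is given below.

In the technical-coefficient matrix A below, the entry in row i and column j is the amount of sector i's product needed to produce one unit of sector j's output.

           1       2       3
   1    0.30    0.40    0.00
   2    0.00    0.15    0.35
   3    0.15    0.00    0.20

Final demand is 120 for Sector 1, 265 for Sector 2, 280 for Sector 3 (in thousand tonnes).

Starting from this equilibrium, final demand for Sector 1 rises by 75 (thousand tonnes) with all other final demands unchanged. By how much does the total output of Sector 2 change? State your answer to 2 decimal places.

I − A =
  [   0.70    -0.40     0.00]
  [   0.00     0.85    -0.35]
  [  -0.15     0.00     0.80]
Cofactors of I−A, C_ij = (−1)^(i+j)·(minor ij) (rows/columns in the sector order above):
  C_11 = (0.85)(0.80) − (-0.35)(0.00) = 0.6800
  C_12 = −[(0.00)(0.80) − (-0.35)(-0.15)] = 0.0525
  C_13 = (0.00)(0.00) − (0.85)(-0.15) = 0.1275
  C_21 = −[(-0.40)(0.80) − (0.00)(0.00)] = 0.3200
  C_22 = (0.70)(0.80) − (0.00)(-0.15) = 0.5600
  C_23 = −[(0.70)(0.00) − (-0.40)(-0.15)] = 0.0600
  C_31 = (-0.40)(-0.35) − (0.00)(0.85) = 0.1400
  C_32 = −[(0.70)(-0.35) − (0.00)(0.00)] = 0.2450
  C_33 = (0.70)(0.85) − (-0.40)(0.00) = 0.5950
det(I−A) = Σ_j (I−A)_1j·C_1j = (0.70)(0.6800) + (-0.40)(0.0525) + (0.00)(0.1275) = 0.4550
adj(I−A) = Cᵀ =
  [ 0.6800   0.3200   0.1400]
  [ 0.0525   0.5600   0.2450]
  [ 0.1275   0.0600   0.5950]
(I − A)⁻¹ = adj(I−A) / det(I−A) ≈
  [   1.4945     0.7033     0.3077]
  [   0.1154     1.2308     0.5385]
  [   0.2802     0.1319     1.3077]
Δx = (I − A)⁻¹ Δd with Δd having +75 in the Sector 1 component and 0 elsewhere.
So Δx_2 = L_21 · (+75), where L_21 = adj(I−A)_21 / det(I−A) = 0.0525 / 0.4550.
Δx_2 = 0.0525 × (+75) / 0.4550 = 3.9375 / 0.4550 ≈ 8.65.

Δx_2 = 8.65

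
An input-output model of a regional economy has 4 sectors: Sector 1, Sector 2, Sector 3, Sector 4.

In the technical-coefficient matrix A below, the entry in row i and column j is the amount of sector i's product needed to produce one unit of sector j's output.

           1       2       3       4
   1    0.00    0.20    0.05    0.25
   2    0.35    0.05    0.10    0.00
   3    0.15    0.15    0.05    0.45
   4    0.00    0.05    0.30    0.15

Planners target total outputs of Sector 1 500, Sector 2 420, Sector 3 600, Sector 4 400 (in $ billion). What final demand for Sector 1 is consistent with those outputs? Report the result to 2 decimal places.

I − A =
  [   1.00    -0.20    -0.05    -0.25]
  [  -0.35     0.95    -0.10     0.00]
  [  -0.15    -0.15     0.95    -0.45]
  [   0.00    -0.05    -0.30     0.85]
d = (I − A) x:
  d_1 = (+1.00)·500 + (-0.20)·420 + (-0.05)·600 + (-0.25)·400 = 286.00
  d_2 = (-0.35)·500 + (+0.95)·420 + (-0.10)·600 + (+0.00)·400 = 164.00
  d_3 = (-0.15)·500 + (-0.15)·420 + (+0.95)·600 + (-0.45)·400 = 252.00
  d_4 = (+0.00)·500 + (-0.05)·420 + (-0.30)·600 + (+0.85)·400 = 139.00

d_1 = 286.00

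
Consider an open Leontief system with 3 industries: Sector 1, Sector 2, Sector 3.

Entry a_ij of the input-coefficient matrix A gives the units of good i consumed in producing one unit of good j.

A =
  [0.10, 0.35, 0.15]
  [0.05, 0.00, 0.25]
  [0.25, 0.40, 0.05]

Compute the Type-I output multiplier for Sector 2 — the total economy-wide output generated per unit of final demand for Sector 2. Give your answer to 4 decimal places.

m_2 = 2.4162

I − A =
  [   0.90    -0.35    -0.15]
  [  -0.05     1.00    -0.25]
  [  -0.25    -0.40     0.95]
Cofactors of I−A, C_ij = (−1)^(i+j)·(minor ij) (rows/columns in the sector order above):
  C_11 = (1.00)(0.95) − (-0.25)(-0.40) = 0.8500
  C_12 = −[(-0.05)(0.95) − (-0.25)(-0.25)] = 0.1100
  C_13 = (-0.05)(-0.40) − (1.00)(-0.25) = 0.2700
  C_21 = −[(-0.35)(0.95) − (-0.15)(-0.40)] = 0.3925
  C_22 = (0.90)(0.95) − (-0.15)(-0.25) = 0.8175
  C_23 = −[(0.90)(-0.40) − (-0.35)(-0.25)] = 0.4475
  C_31 = (-0.35)(-0.25) − (-0.15)(1.00) = 0.2375
  C_32 = −[(0.90)(-0.25) − (-0.15)(-0.05)] = 0.2325
  C_33 = (0.90)(1.00) − (-0.35)(-0.05) = 0.8825
det(I−A) = Σ_j (I−A)_1j·C_1j = (0.90)(0.8500) + (-0.35)(0.1100) + (-0.15)(0.2700) = 0.6860
adj(I−A) = Cᵀ =
  [ 0.8500   0.3925   0.2375]
  [ 0.1100   0.8175   0.2325]
  [ 0.2700   0.4475   0.8825]
(I − A)⁻¹ = adj(I−A) / det(I−A) ≈
  [   1.23907     0.57216     0.34621]
  [   0.16035     1.19169     0.33892]
  [   0.39359     0.65233     1.28644]
The output multiplier for sector j is the column-j sum of the Leontief inverse (I − A)⁻¹ = adj(I−A) / det(I−A).
Column 2 of adj(I−A): (0.3925, 0.8175, 0.4475); det(I−A) = 0.6860.
m_2 = (0.3925 + 0.8175 + 0.4475) / 0.6860 = 1.6575 / 0.6860 ≈ 2.4162.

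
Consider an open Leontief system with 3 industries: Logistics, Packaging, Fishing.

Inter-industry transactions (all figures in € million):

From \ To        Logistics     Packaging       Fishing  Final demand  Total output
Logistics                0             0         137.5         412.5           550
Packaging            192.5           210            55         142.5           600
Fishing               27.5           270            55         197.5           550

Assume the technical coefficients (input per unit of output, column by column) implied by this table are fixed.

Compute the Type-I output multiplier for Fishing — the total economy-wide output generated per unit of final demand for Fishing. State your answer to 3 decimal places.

Technical coefficients a_ij = z_ij / X_j:
  a_11 = 0/550 = 0.00, a_21 = 192.5/550 = 0.35, a_31 = 27.5/550 = 0.05
  a_12 = 0/600 = 0.00, a_22 = 210/600 = 0.35, a_32 = 270/600 = 0.45
  a_13 = 137.5/550 = 0.25, a_23 = 55/550 = 0.10, a_33 = 55/550 = 0.10
I − A =
  [   1.00     0.00    -0.25]
  [  -0.35     0.65    -0.10]
  [  -0.05    -0.45     0.90]
Cofactors of I−A, C_ij = (−1)^(i+j)·(minor ij) (rows/columns in the sector order above):
  C_11 = (0.65)(0.90) − (-0.10)(-0.45) = 0.5400
  C_12 = −[(-0.35)(0.90) − (-0.10)(-0.05)] = 0.3200
  C_13 = (-0.35)(-0.45) − (0.65)(-0.05) = 0.1900
  C_21 = −[(0.00)(0.90) − (-0.25)(-0.45)] = 0.1125
  C_22 = (1.00)(0.90) − (-0.25)(-0.05) = 0.8875
  C_23 = −[(1.00)(-0.45) − (0.00)(-0.05)] = 0.4500
  C_31 = (0.00)(-0.10) − (-0.25)(0.65) = 0.1625
  C_32 = −[(1.00)(-0.10) − (-0.25)(-0.35)] = 0.1875
  C_33 = (1.00)(0.65) − (0.00)(-0.35) = 0.6500
det(I−A) = Σ_j (I−A)_1j·C_1j = (1.00)(0.5400) + (0.00)(0.3200) + (-0.25)(0.1900) = 0.4925
adj(I−A) = Cᵀ =
  [ 0.5400   0.1125   0.1625]
  [ 0.3200   0.8875   0.1875]
  [ 0.1900   0.4500   0.6500]
(I − A)⁻¹ = adj(I−A) / det(I−A) ≈
  [   1.0964     0.2284     0.3299]
  [   0.6497     1.8020     0.3807]
  [   0.3858     0.9137     1.3198]
The output multiplier for sector j is the column-j sum of the Leontief inverse (I − A)⁻¹ = adj(I−A) / det(I−A).
Column 3 of adj(I−A): (0.1625, 0.1875, 0.6500); det(I−A) = 0.4925.
m_3 = (0.1625 + 0.1875 + 0.6500) / 0.4925 = 1.00 / 0.4925 ≈ 2.030.

m_3 = 2.030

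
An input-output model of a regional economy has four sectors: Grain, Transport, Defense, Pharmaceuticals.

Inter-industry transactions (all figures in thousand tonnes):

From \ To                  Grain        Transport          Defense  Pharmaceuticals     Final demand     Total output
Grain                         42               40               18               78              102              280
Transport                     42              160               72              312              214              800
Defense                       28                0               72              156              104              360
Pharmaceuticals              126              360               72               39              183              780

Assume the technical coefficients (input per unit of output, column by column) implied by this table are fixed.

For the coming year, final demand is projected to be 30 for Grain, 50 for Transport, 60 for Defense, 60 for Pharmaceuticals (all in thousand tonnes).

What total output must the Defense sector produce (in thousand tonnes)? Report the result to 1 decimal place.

x_3 = 148.5

Technical coefficients a_ij = z_ij / X_j:
  a_11 = 42/280 = 0.15, a_21 = 42/280 = 0.15, a_31 = 28/280 = 0.10, a_41 = 126/280 = 0.45
  a_12 = 40/800 = 0.05, a_22 = 160/800 = 0.20, a_32 = 0/800 = 0.00, a_42 = 360/800 = 0.45
  a_13 = 18/360 = 0.05, a_23 = 72/360 = 0.20, a_33 = 72/360 = 0.20, a_43 = 72/360 = 0.20
  a_14 = 78/780 = 0.10, a_24 = 312/780 = 0.40, a_34 = 156/780 = 0.20, a_44 = 39/780 = 0.05
I − A =
  [   0.85    -0.05    -0.05    -0.10]
  [  -0.15     0.80    -0.20    -0.40]
  [  -0.10     0.00     0.80    -0.20]
  [  -0.45    -0.45    -0.20     0.95]
Compute the cofactors C_ij = (−1)^(i+j)·(3×3 minor ij) of I−A; the adjugate is their transpose:
adj(I−A) = Cᵀ =
  [ 0.414000   0.076500   0.067500   0.090000]
  [ 0.297000   0.564750   0.239625   0.319500]
  [ 0.143500   0.090250   0.434125   0.144500]
  [ 0.367000   0.322750   0.236875   0.533000]
det(I−A) = Σ_j (I−A)_1j·C_1j = (0.85)(0.414000) + (-0.05)(0.297000) + (-0.05)(0.143500) + (-0.10)(0.367000) = 0.293175
(I − A)⁻¹ = adj(I−A) / det(I−A) ≈
  [   1.4121     0.2609     0.2302     0.3070]
  [   1.0130     1.9263     0.8173     1.0898]
  [   0.4895     0.3078     1.4808     0.4929]
  [   1.2518     1.1009     0.8080     1.8180]
x = (I − A)⁻¹ d = adj(I−A)·d / det(I−A), with det(I−A) = 0.293175:
  x_1 = (0.414000·30 + 0.076500·50 + 0.067500·60 + 0.090000·60) / 0.293175 = 25.695 / 0.293175 ≈ 87.6
  x_2 = (0.297000·30 + 0.564750·50 + 0.239625·60 + 0.319500·60) / 0.293175 = 70.695 / 0.293175 ≈ 241.1
  x_3 = (0.143500·30 + 0.090250·50 + 0.434125·60 + 0.144500·60) / 0.293175 = 43.535 / 0.293175 ≈ 148.5
  x_4 = (0.367000·30 + 0.322750·50 + 0.236875·60 + 0.533000·60) / 0.293175 = 73.34 / 0.293175 ≈ 250.2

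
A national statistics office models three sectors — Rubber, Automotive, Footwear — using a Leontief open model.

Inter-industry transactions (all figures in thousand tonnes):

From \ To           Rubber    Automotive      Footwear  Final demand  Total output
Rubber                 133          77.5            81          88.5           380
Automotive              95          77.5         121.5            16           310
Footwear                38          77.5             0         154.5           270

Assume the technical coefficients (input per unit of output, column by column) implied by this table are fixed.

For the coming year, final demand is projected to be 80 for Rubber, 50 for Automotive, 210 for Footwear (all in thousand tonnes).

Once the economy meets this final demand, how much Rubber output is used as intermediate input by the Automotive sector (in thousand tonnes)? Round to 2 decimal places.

Technical coefficients a_ij = z_ij / X_j:
  a_RR = 133/380 = 0.35, a_AR = 95/380 = 0.25, a_FR = 38/380 = 0.10
  a_RA = 77.5/310 = 0.25, a_AA = 77.5/310 = 0.25, a_FA = 77.5/310 = 0.25
  a_RF = 81/270 = 0.30, a_AF = 121.5/270 = 0.45, a_FF = 0/270 = 0.00
I − A =
  [   0.65    -0.25    -0.30]
  [  -0.25     0.75    -0.45]
  [  -0.10    -0.25     1.00]
Cofactors of I−A, C_ij = (−1)^(i+j)·(minor ij) (rows/columns in the sector order above):
  C_11 = (0.75)(1.00) − (-0.45)(-0.25) = 0.6375
  C_12 = −[(-0.25)(1.00) − (-0.45)(-0.10)] = 0.2950
  C_13 = (-0.25)(-0.25) − (0.75)(-0.10) = 0.1375
  C_21 = −[(-0.25)(1.00) − (-0.30)(-0.25)] = 0.3250
  C_22 = (0.65)(1.00) − (-0.30)(-0.10) = 0.6200
  C_23 = −[(0.65)(-0.25) − (-0.25)(-0.10)] = 0.1875
  C_31 = (-0.25)(-0.45) − (-0.30)(0.75) = 0.3375
  C_32 = −[(0.65)(-0.45) − (-0.30)(-0.25)] = 0.3675
  C_33 = (0.65)(0.75) − (-0.25)(-0.25) = 0.4250
det(I−A) = Σ_j (I−A)_1j·C_1j = (0.65)(0.6375) + (-0.25)(0.2950) + (-0.30)(0.1375) = 0.299375
adj(I−A) = Cᵀ =
  [ 0.6375   0.3250   0.3375]
  [ 0.2950   0.6200   0.3675]
  [ 0.1375   0.1875   0.4250]
(I − A)⁻¹ = adj(I−A) / det(I−A) ≈
  [   2.1294     1.0856     1.1273]
  [   0.9854     2.0710     1.2276]
  [   0.4593     0.6263     1.4196]
First solve x = (I − A)⁻¹ d = adj(I−A)·d / det(I−A); in particular x_A = (0.2950·80 + 0.6200·50 + 0.3675·210) / 0.299375 = 131.775 / 0.299375 ≈ 440.1670.
Intermediate flow from R to A: z_RA = a_RA · x_A = 0.25 × 131.775 / 0.299375 = 32.94375 / 0.299375 ≈ 110.04.

z_RA = 110.04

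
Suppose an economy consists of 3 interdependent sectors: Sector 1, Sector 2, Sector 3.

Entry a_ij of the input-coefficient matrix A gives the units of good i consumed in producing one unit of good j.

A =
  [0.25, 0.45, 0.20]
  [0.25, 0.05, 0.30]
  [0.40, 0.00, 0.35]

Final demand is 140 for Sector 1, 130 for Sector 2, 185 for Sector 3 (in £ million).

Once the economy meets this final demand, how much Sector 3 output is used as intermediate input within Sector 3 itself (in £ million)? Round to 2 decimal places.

z_33 = 252.54

I − A =
  [   0.75    -0.45    -0.20]
  [  -0.25     0.95    -0.30]
  [  -0.40     0.00     0.65]
Cofactors of I−A, C_ij = (−1)^(i+j)·(minor ij) (rows/columns in the sector order above):
  C_11 = (0.95)(0.65) − (-0.30)(0.00) = 0.6175
  C_12 = −[(-0.25)(0.65) − (-0.30)(-0.40)] = 0.2825
  C_13 = (-0.25)(0.00) − (0.95)(-0.40) = 0.3800
  C_21 = −[(-0.45)(0.65) − (-0.20)(0.00)] = 0.2925
  C_22 = (0.75)(0.65) − (-0.20)(-0.40) = 0.4075
  C_23 = −[(0.75)(0.00) − (-0.45)(-0.40)] = 0.1800
  C_31 = (-0.45)(-0.30) − (-0.20)(0.95) = 0.3250
  C_32 = −[(0.75)(-0.30) − (-0.20)(-0.25)] = 0.2750
  C_33 = (0.75)(0.95) − (-0.45)(-0.25) = 0.6000
det(I−A) = Σ_j (I−A)_1j·C_1j = (0.75)(0.6175) + (-0.45)(0.2825) + (-0.20)(0.3800) = 0.2600
adj(I−A) = Cᵀ =
  [ 0.6175   0.2925   0.3250]
  [ 0.2825   0.4075   0.2750]
  [ 0.3800   0.1800   0.6000]
(I − A)⁻¹ = adj(I−A) / det(I−A) ≈
  [   2.3750     1.1250     1.2500]
  [   1.0865     1.5673     1.0577]
  [   1.4615     0.6923     2.3077]
First solve x = (I − A)⁻¹ d = adj(I−A)·d / det(I−A); in particular x_3 = (0.3800·140 + 0.1800·130 + 0.6000·185) / 0.2600 = 187.60 / 0.2600 ≈ 721.5385.
Intermediate flow from 3 to 3: z_33 = a_33 · x_3 = 0.35 × 187.60 / 0.2600 = 65.66 / 0.2600 ≈ 252.54.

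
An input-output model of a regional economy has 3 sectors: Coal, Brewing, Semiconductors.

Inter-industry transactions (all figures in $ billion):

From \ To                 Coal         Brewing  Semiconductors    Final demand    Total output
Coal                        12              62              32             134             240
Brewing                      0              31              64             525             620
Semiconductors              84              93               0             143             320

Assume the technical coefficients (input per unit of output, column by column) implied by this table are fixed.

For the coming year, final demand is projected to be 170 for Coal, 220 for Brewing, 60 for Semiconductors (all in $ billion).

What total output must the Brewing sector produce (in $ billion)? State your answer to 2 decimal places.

x_2 = 269.39

Technical coefficients a_ij = z_ij / X_j:
  a_11 = 12/240 = 0.05, a_21 = 0/240 = 0.00, a_31 = 84/240 = 0.35
  a_12 = 62/620 = 0.10, a_22 = 31/620 = 0.05, a_32 = 93/620 = 0.15
  a_13 = 32/320 = 0.10, a_23 = 64/320 = 0.20, a_33 = 0/320 = 0.00
I − A =
  [   0.95    -0.10    -0.10]
  [   0.00     0.95    -0.20]
  [  -0.35    -0.15     1.00]
Cofactors of I−A, C_ij = (−1)^(i+j)·(minor ij) (rows/columns in the sector order above):
  C_11 = (0.95)(1.00) − (-0.20)(-0.15) = 0.9200
  C_12 = −[(0.00)(1.00) − (-0.20)(-0.35)] = 0.0700
  C_13 = (0.00)(-0.15) − (0.95)(-0.35) = 0.3325
  C_21 = −[(-0.10)(1.00) − (-0.10)(-0.15)] = 0.1150
  C_22 = (0.95)(1.00) − (-0.10)(-0.35) = 0.9150
  C_23 = −[(0.95)(-0.15) − (-0.10)(-0.35)] = 0.1775
  C_31 = (-0.10)(-0.20) − (-0.10)(0.95) = 0.1150
  C_32 = −[(0.95)(-0.20) − (-0.10)(0.00)] = 0.1900
  C_33 = (0.95)(0.95) − (-0.10)(0.00) = 0.9025
det(I−A) = Σ_j (I−A)_1j·C_1j = (0.95)(0.9200) + (-0.10)(0.0700) + (-0.10)(0.3325) = 0.83375
adj(I−A) = Cᵀ =
  [ 0.9200   0.1150   0.1150]
  [ 0.0700   0.9150   0.1900]
  [ 0.3325   0.1775   0.9025]
(I − A)⁻¹ = adj(I−A) / det(I−A) ≈
  [   1.1034     0.1379     0.1379]
  [   0.0840     1.0975     0.2279]
  [   0.3988     0.2129     1.0825]
x = (I − A)⁻¹ d = adj(I−A)·d / det(I−A), with det(I−A) = 0.83375:
  x_1 = (0.9200·170 + 0.1150·220 + 0.1150·60) / 0.83375 = 188.60 / 0.83375 ≈ 226.21
  x_2 = (0.0700·170 + 0.9150·220 + 0.1900·60) / 0.83375 = 224.60 / 0.83375 ≈ 269.39
  x_3 = (0.3325·170 + 0.1775·220 + 0.9025·60) / 0.83375 = 149.725 / 0.83375 ≈ 179.58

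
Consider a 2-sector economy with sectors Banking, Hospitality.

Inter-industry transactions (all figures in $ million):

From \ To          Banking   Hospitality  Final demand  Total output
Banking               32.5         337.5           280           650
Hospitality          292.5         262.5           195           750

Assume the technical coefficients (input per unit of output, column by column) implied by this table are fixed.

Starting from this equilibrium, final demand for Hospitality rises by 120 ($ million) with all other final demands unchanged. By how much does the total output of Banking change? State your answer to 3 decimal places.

Δx_B = 130.120

Technical coefficients a_ij = z_ij / X_j:
  a_BB = 32.5/650 = 0.05, a_HB = 292.5/650 = 0.45
  a_BH = 337.5/750 = 0.45, a_HH = 262.5/750 = 0.35
I − A =
  [   0.95    -0.45]
  [  -0.45     0.65]
det(I−A) = (0.95)(0.65) − (-0.45)(-0.45) = 0.4150
adj(I−A) = [[0.65, 0.45], [0.45, 0.95]]
(I − A)⁻¹ = adj(I−A) / det(I−A) ≈
  [   1.5663     1.0843]
  [   1.0843     2.2892]
Δx = (I − A)⁻¹ Δd with Δd having +120 in the Hospitality component and 0 elsewhere.
So Δx_B = L_BH · (+120), where L_BH = adj(I−A)_BH / det(I−A) = 0.45 / 0.4150.
Δx_B = 0.45 × (+120) / 0.4150 = 54.00 / 0.4150 ≈ 130.120.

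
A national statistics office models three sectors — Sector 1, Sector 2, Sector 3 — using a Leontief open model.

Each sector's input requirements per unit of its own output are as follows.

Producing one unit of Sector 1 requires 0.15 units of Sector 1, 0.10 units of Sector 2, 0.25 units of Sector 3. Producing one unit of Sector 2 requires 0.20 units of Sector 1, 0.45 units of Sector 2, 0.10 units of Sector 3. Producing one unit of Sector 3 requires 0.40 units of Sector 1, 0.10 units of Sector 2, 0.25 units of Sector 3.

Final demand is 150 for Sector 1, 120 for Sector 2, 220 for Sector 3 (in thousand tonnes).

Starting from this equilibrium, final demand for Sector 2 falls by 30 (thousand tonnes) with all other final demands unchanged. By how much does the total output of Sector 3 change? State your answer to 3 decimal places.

Δx_3 = -15.392

I − A =
  [   0.85    -0.20    -0.40]
  [  -0.10     0.55    -0.10]
  [  -0.25    -0.10     0.75]
Cofactors of I−A, C_ij = (−1)^(i+j)·(minor ij) (rows/columns in the sector order above):
  C_11 = (0.55)(0.75) − (-0.10)(-0.10) = 0.4025
  C_12 = −[(-0.10)(0.75) − (-0.10)(-0.25)] = 0.1000
  C_13 = (-0.10)(-0.10) − (0.55)(-0.25) = 0.1475
  C_21 = −[(-0.20)(0.75) − (-0.40)(-0.10)] = 0.1900
  C_22 = (0.85)(0.75) − (-0.40)(-0.25) = 0.5375
  C_23 = −[(0.85)(-0.10) − (-0.20)(-0.25)] = 0.1350
  C_31 = (-0.20)(-0.10) − (-0.40)(0.55) = 0.2400
  C_32 = −[(0.85)(-0.10) − (-0.40)(-0.10)] = 0.1250
  C_33 = (0.85)(0.55) − (-0.20)(-0.10) = 0.4475
det(I−A) = Σ_j (I−A)_1j·C_1j = (0.85)(0.4025) + (-0.20)(0.1000) + (-0.40)(0.1475) = 0.263125
adj(I−A) = Cᵀ =
  [ 0.4025   0.1900   0.2400]
  [ 0.1000   0.5375   0.1250]
  [ 0.1475   0.1350   0.4475]
(I − A)⁻¹ = adj(I−A) / det(I−A) ≈
  [   1.5297     0.7221     0.9121]
  [   0.3800     2.0428     0.4751]
  [   0.5606     0.5131     1.7007]
Δx = (I − A)⁻¹ Δd with Δd having -30 in the Sector 2 component and 0 elsewhere.
So Δx_3 = L_32 · (-30), where L_32 = adj(I−A)_32 / det(I−A) = 0.1350 / 0.263125.
Δx_3 = 0.1350 × (-30) / 0.263125 = -4.05 / 0.263125 ≈ -15.392.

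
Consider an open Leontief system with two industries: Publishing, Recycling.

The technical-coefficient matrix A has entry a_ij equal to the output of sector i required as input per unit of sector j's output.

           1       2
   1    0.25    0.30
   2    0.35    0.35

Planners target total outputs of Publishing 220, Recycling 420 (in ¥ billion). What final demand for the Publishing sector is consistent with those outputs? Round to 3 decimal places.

I − A =
  [   0.75    -0.30]
  [  -0.35     0.65]
d = (I − A) x:
  d_1 = (+0.75)·220 + (-0.30)·420 = 39.000
  d_2 = (-0.35)·220 + (+0.65)·420 = 196.000

d_1 = 39.000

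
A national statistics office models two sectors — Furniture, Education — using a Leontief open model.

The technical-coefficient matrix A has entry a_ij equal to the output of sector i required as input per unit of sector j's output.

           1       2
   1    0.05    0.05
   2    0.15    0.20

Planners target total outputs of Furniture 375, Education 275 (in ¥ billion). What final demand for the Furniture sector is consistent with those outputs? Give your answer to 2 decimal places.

d_1 = 342.50

I − A =
  [   0.95    -0.05]
  [  -0.15     0.80]
d = (I − A) x:
  d_1 = (+0.95)·375 + (-0.05)·275 = 342.50
  d_2 = (-0.15)·375 + (+0.80)·275 = 163.75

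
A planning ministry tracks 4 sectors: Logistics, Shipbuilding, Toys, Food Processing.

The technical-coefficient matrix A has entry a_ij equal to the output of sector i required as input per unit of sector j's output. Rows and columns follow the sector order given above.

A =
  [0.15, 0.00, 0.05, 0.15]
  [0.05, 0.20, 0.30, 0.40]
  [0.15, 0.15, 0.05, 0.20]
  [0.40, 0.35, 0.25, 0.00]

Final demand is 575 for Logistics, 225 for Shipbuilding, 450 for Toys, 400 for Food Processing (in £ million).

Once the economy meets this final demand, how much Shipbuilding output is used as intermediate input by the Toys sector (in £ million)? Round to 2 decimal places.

I − A =
  [   0.85     0.00    -0.05    -0.15]
  [  -0.05     0.80    -0.30    -0.40]
  [  -0.15    -0.15     0.95    -0.20]
  [  -0.40    -0.35    -0.25     1.00]
Compute the cofactors C_ij = (−1)^(i+j)·(3×3 minor ij) of I−A; the adjugate is their transpose:
adj(I−A) = Cᵀ =
  [ 0.506000   0.066500   0.078750   0.118250]
  [ 0.281000   0.690875   0.334375   0.385375]
  [ 0.198000   0.185875   0.510375   0.206125]
  [ 0.350250   0.314875   0.276125   0.601375]
det(I−A) = Σ_j (I−A)_1j·C_1j = (0.85)(0.506000) + (0.00)(0.281000) + (-0.05)(0.198000) + (-0.15)(0.350250) = 0.3676625
(I − A)⁻¹ = adj(I−A) / det(I−A) ≈
  [   1.3763     0.1809     0.2142     0.3216]
  [   0.7643     1.8791     0.9095     1.0482]
  [   0.5385     0.5056     1.3882     0.5606]
  [   0.9526     0.8564     0.7510     1.6357]
First solve x = (I − A)⁻¹ d = adj(I−A)·d / det(I−A); in particular x_3 = (0.198000·575 + 0.185875·225 + 0.510375·450 + 0.206125·400) / 0.3676625 = 467.790625 / 0.3676625 ≈ 1272.3371.
Intermediate flow from 2 to 3: z_23 = a_23 · x_3 = 0.30 × 467.790625 / 0.3676625 = 140.3371875 / 0.3676625 ≈ 381.70.

z_23 = 381.70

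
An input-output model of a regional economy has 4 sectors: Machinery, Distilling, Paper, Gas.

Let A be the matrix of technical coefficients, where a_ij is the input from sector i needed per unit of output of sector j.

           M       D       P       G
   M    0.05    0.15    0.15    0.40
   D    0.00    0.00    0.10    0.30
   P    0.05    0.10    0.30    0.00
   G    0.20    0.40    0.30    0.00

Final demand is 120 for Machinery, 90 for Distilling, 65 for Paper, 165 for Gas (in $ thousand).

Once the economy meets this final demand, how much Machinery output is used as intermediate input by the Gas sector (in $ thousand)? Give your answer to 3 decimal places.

z_MG = 144.621

I − A =
  [   0.95    -0.15    -0.15    -0.40]
  [   0.00     1.00    -0.10    -0.30]
  [  -0.05    -0.10     0.70     0.00]
  [  -0.20    -0.40    -0.30     1.00]
Compute the cofactors C_ij = (−1)^(i+j)·(3×3 minor ij) of I−A; the adjugate is their transpose:
adj(I−A) = Cᵀ =
  [ 0.59700   0.24400   0.29650   0.31200]
  [ 0.05150   0.59550   0.18150   0.19925]
  [ 0.05000   0.10250   0.74700   0.05075]
  [ 0.15500   0.31775   0.35600   0.64725]
det(I−A) = Σ_j (I−A)_1j·C_1j = (0.95)(0.59700) + (-0.15)(0.05150) + (-0.15)(0.05000) + (-0.40)(0.15500) = 0.489925
(I − A)⁻¹ = adj(I−A) / det(I−A) ≈
  [   1.2186     0.4980     0.6052     0.6368]
  [   0.1051     1.2155     0.3705     0.4067]
  [   0.1021     0.2092     1.5247     0.1036]
  [   0.3164     0.6486     0.7266     1.3211]
First solve x = (I − A)⁻¹ d = adj(I−A)·d / det(I−A); in particular x_G = (0.15500·120 + 0.31775·90 + 0.35600·65 + 0.64725·165) / 0.489925 = 177.13375 / 0.489925 ≈ 361.55279.
Intermediate flow from M to G: z_MG = a_MG · x_G = 0.40 × 177.13375 / 0.489925 = 70.8535 / 0.489925 ≈ 144.621.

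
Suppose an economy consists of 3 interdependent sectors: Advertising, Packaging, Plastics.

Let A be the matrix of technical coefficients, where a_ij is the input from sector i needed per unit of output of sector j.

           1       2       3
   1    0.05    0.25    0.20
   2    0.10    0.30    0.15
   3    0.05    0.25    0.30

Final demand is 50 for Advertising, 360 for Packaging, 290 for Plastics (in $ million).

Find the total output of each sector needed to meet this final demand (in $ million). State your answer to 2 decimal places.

I − A =
  [   0.95    -0.25    -0.20]
  [  -0.10     0.70    -0.15]
  [  -0.05    -0.25     0.70]
Cofactors of I−A, C_ij = (−1)^(i+j)·(minor ij) (rows/columns in the sector order above):
  C_11 = (0.70)(0.70) − (-0.15)(-0.25) = 0.4525
  C_12 = −[(-0.10)(0.70) − (-0.15)(-0.05)] = 0.0775
  C_13 = (-0.10)(-0.25) − (0.70)(-0.05) = 0.0600
  C_21 = −[(-0.25)(0.70) − (-0.20)(-0.25)] = 0.2250
  C_22 = (0.95)(0.70) − (-0.20)(-0.05) = 0.6550
  C_23 = −[(0.95)(-0.25) − (-0.25)(-0.05)] = 0.2500
  C_31 = (-0.25)(-0.15) − (-0.20)(0.70) = 0.1775
  C_32 = −[(0.95)(-0.15) − (-0.20)(-0.10)] = 0.1625
  C_33 = (0.95)(0.70) − (-0.25)(-0.10) = 0.6400
det(I−A) = Σ_j (I−A)_1j·C_1j = (0.95)(0.4525) + (-0.25)(0.0775) + (-0.20)(0.0600) = 0.3985
adj(I−A) = Cᵀ =
  [ 0.4525   0.2250   0.1775]
  [ 0.0775   0.6550   0.1625]
  [ 0.0600   0.2500   0.6400]
(I − A)⁻¹ = adj(I−A) / det(I−A) ≈
  [   1.1355     0.5646     0.4454]
  [   0.1945     1.6437     0.4078]
  [   0.1506     0.6274     1.6060]
x = (I − A)⁻¹ d = adj(I−A)·d / det(I−A), with det(I−A) = 0.3985:
  x_1 = (0.4525·50 + 0.2250·360 + 0.1775·290) / 0.3985 = 155.10 / 0.3985 ≈ 389.21
  x_2 = (0.0775·50 + 0.6550·360 + 0.1625·290) / 0.3985 = 286.80 / 0.3985 ≈ 719.70
  x_3 = (0.0600·50 + 0.2500·360 + 0.6400·290) / 0.3985 = 278.60 / 0.3985 ≈ 699.12

x_1 = 389.21, x_2 = 719.70, x_3 = 699.12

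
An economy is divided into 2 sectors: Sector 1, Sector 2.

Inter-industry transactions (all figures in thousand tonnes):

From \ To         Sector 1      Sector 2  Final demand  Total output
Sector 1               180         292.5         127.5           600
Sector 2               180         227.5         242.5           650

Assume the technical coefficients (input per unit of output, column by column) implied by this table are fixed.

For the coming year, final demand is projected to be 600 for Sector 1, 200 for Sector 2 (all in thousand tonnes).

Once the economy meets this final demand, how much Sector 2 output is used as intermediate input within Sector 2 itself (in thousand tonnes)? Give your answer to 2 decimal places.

z_22 = 350.00

Technical coefficients a_ij = z_ij / X_j:
  a_11 = 180/600 = 0.30, a_21 = 180/600 = 0.30
  a_12 = 292.5/650 = 0.45, a_22 = 227.5/650 = 0.35
I − A =
  [   0.70    -0.45]
  [  -0.30     0.65]
det(I−A) = (0.70)(0.65) − (-0.45)(-0.30) = 0.3200
adj(I−A) = [[0.65, 0.45], [0.30, 0.70]]
(I − A)⁻¹ = adj(I−A) / det(I−A) ≈
  [   2.0313     1.4063]
  [   0.9375     2.1875]
First solve x = (I − A)⁻¹ d = adj(I−A)·d / det(I−A); in particular x_2 = (0.30·600 + 0.70·200) / 0.3200 = 320.00 / 0.3200 = 1000.0000.
Intermediate flow from 2 to 2: z_22 = a_22 · x_2 = 0.35 × 320.00 / 0.3200 = 112.00 / 0.3200 = 350.00.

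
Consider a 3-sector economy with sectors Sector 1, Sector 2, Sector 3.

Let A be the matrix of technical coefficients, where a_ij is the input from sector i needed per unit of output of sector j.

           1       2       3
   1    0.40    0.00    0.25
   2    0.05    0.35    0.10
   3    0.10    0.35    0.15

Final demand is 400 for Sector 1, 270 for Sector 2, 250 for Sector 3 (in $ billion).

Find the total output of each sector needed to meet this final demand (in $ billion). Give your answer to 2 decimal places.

x_1 = 935.75, x_2 = 586.72, x_3 = 645.80

I − A =
  [   0.60     0.00    -0.25]
  [  -0.05     0.65    -0.10]
  [  -0.10    -0.35     0.85]
Cofactors of I−A, C_ij = (−1)^(i+j)·(minor ij) (rows/columns in the sector order above):
  C_11 = (0.65)(0.85) − (-0.10)(-0.35) = 0.5175
  C_12 = −[(-0.05)(0.85) − (-0.10)(-0.10)] = 0.0525
  C_13 = (-0.05)(-0.35) − (0.65)(-0.10) = 0.0825
  C_21 = −[(0.00)(0.85) − (-0.25)(-0.35)] = 0.0875
  C_22 = (0.60)(0.85) − (-0.25)(-0.10) = 0.4850
  C_23 = −[(0.60)(-0.35) − (0.00)(-0.10)] = 0.2100
  C_31 = (0.00)(-0.10) − (-0.25)(0.65) = 0.1625
  C_32 = −[(0.60)(-0.10) − (-0.25)(-0.05)] = 0.0725
  C_33 = (0.60)(0.65) − (0.00)(-0.05) = 0.3900
det(I−A) = Σ_j (I−A)_1j·C_1j = (0.60)(0.5175) + (0.00)(0.0525) + (-0.25)(0.0825) = 0.289875
adj(I−A) = Cᵀ =
  [ 0.5175   0.0875   0.1625]
  [ 0.0525   0.4850   0.0725]
  [ 0.0825   0.2100   0.3900]
(I − A)⁻¹ = adj(I−A) / det(I−A) ≈
  [   1.7853     0.3019     0.5606]
  [   0.1811     1.6731     0.2501]
  [   0.2846     0.7245     1.3454]
x = (I − A)⁻¹ d = adj(I−A)·d / det(I−A), with det(I−A) = 0.289875:
  x_1 = (0.5175·400 + 0.0875·270 + 0.1625·250) / 0.289875 = 271.25 / 0.289875 ≈ 935.75
  x_2 = (0.0525·400 + 0.4850·270 + 0.0725·250) / 0.289875 = 170.075 / 0.289875 ≈ 586.72
  x_3 = (0.0825·400 + 0.2100·270 + 0.3900·250) / 0.289875 = 187.20 / 0.289875 ≈ 645.80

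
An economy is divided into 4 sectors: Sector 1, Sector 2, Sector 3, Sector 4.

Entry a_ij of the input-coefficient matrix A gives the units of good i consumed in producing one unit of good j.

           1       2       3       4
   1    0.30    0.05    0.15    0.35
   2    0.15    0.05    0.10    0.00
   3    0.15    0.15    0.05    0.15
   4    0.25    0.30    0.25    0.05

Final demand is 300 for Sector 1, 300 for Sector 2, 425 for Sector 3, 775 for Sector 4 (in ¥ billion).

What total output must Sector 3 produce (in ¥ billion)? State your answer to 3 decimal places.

I − A =
  [   0.70    -0.05    -0.15    -0.35]
  [  -0.15     0.95    -0.10     0.00]
  [  -0.15    -0.15     0.95    -0.15]
  [  -0.25    -0.30    -0.25     0.95]
Compute the cofactors C_ij = (−1)^(i+j)·(3×3 minor ij) of I−A; the adjugate is their transpose:
adj(I−A) = Cᵀ =
  [ 0.803000   0.184250   0.233750   0.332750]
  [ 0.147750   0.482250   0.092250   0.069000]
  [ 0.199125   0.142875   0.525750   0.156375]
  [ 0.310375   0.238375   0.229000   0.588625]
det(I−A) = Σ_j (I−A)_1j·C_1j = (0.70)(0.803000) + (-0.05)(0.147750) + (-0.15)(0.199125) + (-0.35)(0.310375) = 0.4162125
(I − A)⁻¹ = adj(I−A) / det(I−A) ≈
  [   1.9293     0.4427     0.5616     0.7995]
  [   0.3550     1.1587     0.2216     0.1658]
  [   0.4784     0.3433     1.2632     0.3757]
  [   0.7457     0.5727     0.5502     1.4142]
x = (I − A)⁻¹ d = adj(I−A)·d / det(I−A), with det(I−A) = 0.4162125:
  x_1 = (0.803000·300 + 0.184250·300 + 0.233750·425 + 0.332750·775) / 0.4162125 = 653.40 / 0.4162125 ≈ 1569.871
  x_2 = (0.147750·300 + 0.482250·300 + 0.092250·425 + 0.069000·775) / 0.4162125 = 281.68125 / 0.4162125 ≈ 676.773
  x_3 = (0.199125·300 + 0.142875·300 + 0.525750·425 + 0.156375·775) / 0.4162125 = 447.234375 / 0.4162125 ≈ 1074.534
  x_4 = (0.310375·300 + 0.238375·300 + 0.229000·425 + 0.588625·775) / 0.4162125 = 718.134375 / 0.4162125 ≈ 1725.403

x_3 = 1074.534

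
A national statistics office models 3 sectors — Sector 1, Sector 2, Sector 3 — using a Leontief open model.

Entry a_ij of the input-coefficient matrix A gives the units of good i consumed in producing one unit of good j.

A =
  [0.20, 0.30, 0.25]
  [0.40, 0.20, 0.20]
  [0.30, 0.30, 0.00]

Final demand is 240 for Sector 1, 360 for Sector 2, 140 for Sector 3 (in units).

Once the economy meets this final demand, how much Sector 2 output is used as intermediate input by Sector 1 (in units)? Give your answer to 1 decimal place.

z_21 = 383.5

I − A =
  [   0.80    -0.30    -0.25]
  [  -0.40     0.80    -0.20]
  [  -0.30    -0.30     1.00]
Cofactors of I−A, C_ij = (−1)^(i+j)·(minor ij) (rows/columns in the sector order above):
  C_11 = (0.80)(1.00) − (-0.20)(-0.30) = 0.7400
  C_12 = −[(-0.40)(1.00) − (-0.20)(-0.30)] = 0.4600
  C_13 = (-0.40)(-0.30) − (0.80)(-0.30) = 0.3600
  C_21 = −[(-0.30)(1.00) − (-0.25)(-0.30)] = 0.3750
  C_22 = (0.80)(1.00) − (-0.25)(-0.30) = 0.7250
  C_23 = −[(0.80)(-0.30) − (-0.30)(-0.30)] = 0.3300
  C_31 = (-0.30)(-0.20) − (-0.25)(0.80) = 0.2600
  C_32 = −[(0.80)(-0.20) − (-0.25)(-0.40)] = 0.2600
  C_33 = (0.80)(0.80) − (-0.30)(-0.40) = 0.5200
det(I−A) = Σ_j (I−A)_1j·C_1j = (0.80)(0.7400) + (-0.30)(0.4600) + (-0.25)(0.3600) = 0.3640
adj(I−A) = Cᵀ =
  [ 0.7400   0.3750   0.2600]
  [ 0.4600   0.7250   0.2600]
  [ 0.3600   0.3300   0.5200]
(I − A)⁻¹ = adj(I−A) / det(I−A) ≈
  [   2.0330     1.0302     0.7143]
  [   1.2637     1.9918     0.7143]
  [   0.9890     0.9066     1.4286]
First solve x = (I − A)⁻¹ d = adj(I−A)·d / det(I−A); in particular x_1 = (0.7400·240 + 0.3750·360 + 0.2600·140) / 0.3640 = 349.00 / 0.3640 ≈ 958.791.
Intermediate flow from 2 to 1: z_21 = a_21 · x_1 = 0.40 × 349.00 / 0.3640 = 139.60 / 0.3640 ≈ 383.5.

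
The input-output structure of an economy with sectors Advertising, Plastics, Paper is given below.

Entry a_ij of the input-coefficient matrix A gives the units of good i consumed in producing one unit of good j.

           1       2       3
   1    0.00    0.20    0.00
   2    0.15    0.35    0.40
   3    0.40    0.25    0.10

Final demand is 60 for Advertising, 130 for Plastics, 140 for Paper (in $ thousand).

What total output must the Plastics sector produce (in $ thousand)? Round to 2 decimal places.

x_2 = 447.65

I − A =
  [   1.00    -0.20     0.00]
  [  -0.15     0.65    -0.40]
  [  -0.40    -0.25     0.90]
Cofactors of I−A, C_ij = (−1)^(i+j)·(minor ij) (rows/columns in the sector order above):
  C_11 = (0.65)(0.90) − (-0.40)(-0.25) = 0.4850
  C_12 = −[(-0.15)(0.90) − (-0.40)(-0.40)] = 0.2950
  C_13 = (-0.15)(-0.25) − (0.65)(-0.40) = 0.2975
  C_21 = −[(-0.20)(0.90) − (0.00)(-0.25)] = 0.1800
  C_22 = (1.00)(0.90) − (0.00)(-0.40) = 0.9000
  C_23 = −[(1.00)(-0.25) − (-0.20)(-0.40)] = 0.3300
  C_31 = (-0.20)(-0.40) − (0.00)(0.65) = 0.0800
  C_32 = −[(1.00)(-0.40) − (0.00)(-0.15)] = 0.4000
  C_33 = (1.00)(0.65) − (-0.20)(-0.15) = 0.6200
det(I−A) = Σ_j (I−A)_1j·C_1j = (1.00)(0.4850) + (-0.20)(0.2950) + (0.00)(0.2975) = 0.4260
adj(I−A) = Cᵀ =
  [ 0.4850   0.1800   0.0800]
  [ 0.2950   0.9000   0.4000]
  [ 0.2975   0.3300   0.6200]
(I − A)⁻¹ = adj(I−A) / det(I−A) ≈
  [   1.1385     0.4225     0.1878]
  [   0.6925     2.1127     0.9390]
  [   0.6984     0.7746     1.4554]
x = (I − A)⁻¹ d = adj(I−A)·d / det(I−A), with det(I−A) = 0.4260:
  x_1 = (0.4850·60 + 0.1800·130 + 0.0800·140) / 0.4260 = 63.70 / 0.4260 ≈ 149.53
  x_2 = (0.2950·60 + 0.9000·130 + 0.4000·140) / 0.4260 = 190.70 / 0.4260 ≈ 447.65
  x_3 = (0.2975·60 + 0.3300·130 + 0.6200·140) / 0.4260 = 147.55 / 0.4260 ≈ 346.36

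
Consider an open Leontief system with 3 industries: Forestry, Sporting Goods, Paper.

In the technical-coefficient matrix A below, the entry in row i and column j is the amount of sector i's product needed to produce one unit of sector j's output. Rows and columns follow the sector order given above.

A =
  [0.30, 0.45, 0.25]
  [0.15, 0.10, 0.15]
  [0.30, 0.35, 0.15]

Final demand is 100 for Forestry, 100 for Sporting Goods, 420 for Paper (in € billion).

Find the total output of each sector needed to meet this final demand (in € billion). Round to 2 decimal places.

x_1 = 708.08, x_2 = 379.15, x_3 = 900.15

I − A =
  [   0.70    -0.45    -0.25]
  [  -0.15     0.90    -0.15]
  [  -0.30    -0.35     0.85]
Cofactors of I−A, C_ij = (−1)^(i+j)·(minor ij) (rows/columns in the sector order above):
  C_11 = (0.90)(0.85) − (-0.15)(-0.35) = 0.7125
  C_12 = −[(-0.15)(0.85) − (-0.15)(-0.30)] = 0.1725
  C_13 = (-0.15)(-0.35) − (0.90)(-0.30) = 0.3225
  C_21 = −[(-0.45)(0.85) − (-0.25)(-0.35)] = 0.4700
  C_22 = (0.70)(0.85) − (-0.25)(-0.30) = 0.5200
  C_23 = −[(0.70)(-0.35) − (-0.45)(-0.30)] = 0.3800
  C_31 = (-0.45)(-0.15) − (-0.25)(0.90) = 0.2925
  C_32 = −[(0.70)(-0.15) − (-0.25)(-0.15)] = 0.1425
  C_33 = (0.70)(0.90) − (-0.45)(-0.15) = 0.5625
det(I−A) = Σ_j (I−A)_1j·C_1j = (0.70)(0.7125) + (-0.45)(0.1725) + (-0.25)(0.3225) = 0.3405
adj(I−A) = Cᵀ =
  [ 0.7125   0.4700   0.2925]
  [ 0.1725   0.5200   0.1425]
  [ 0.3225   0.3800   0.5625]
(I − A)⁻¹ = adj(I−A) / det(I−A) ≈
  [   2.0925     1.3803     0.8590]
  [   0.5066     1.5272     0.4185]
  [   0.9471     1.1160     1.6520]
x = (I − A)⁻¹ d = adj(I−A)·d / det(I−A), with det(I−A) = 0.3405:
  x_1 = (0.7125·100 + 0.4700·100 + 0.2925·420) / 0.3405 = 241.10 / 0.3405 ≈ 708.08
  x_2 = (0.1725·100 + 0.5200·100 + 0.1425·420) / 0.3405 = 129.10 / 0.3405 ≈ 379.15
  x_3 = (0.3225·100 + 0.3800·100 + 0.5625·420) / 0.3405 = 306.50 / 0.3405 ≈ 900.15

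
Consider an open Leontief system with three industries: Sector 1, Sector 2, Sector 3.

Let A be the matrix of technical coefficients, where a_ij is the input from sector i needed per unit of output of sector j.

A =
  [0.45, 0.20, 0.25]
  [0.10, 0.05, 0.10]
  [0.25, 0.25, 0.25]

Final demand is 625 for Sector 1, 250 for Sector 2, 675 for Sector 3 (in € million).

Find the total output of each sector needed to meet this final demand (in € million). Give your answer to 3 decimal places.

I − A =
  [   0.55    -0.20    -0.25]
  [  -0.10     0.95    -0.10]
  [  -0.25    -0.25     0.75]
Cofactors of I−A, C_ij = (−1)^(i+j)·(minor ij) (rows/columns in the sector order above):
  C_11 = (0.95)(0.75) − (-0.10)(-0.25) = 0.6875
  C_12 = −[(-0.10)(0.75) − (-0.10)(-0.25)] = 0.1000
  C_13 = (-0.10)(-0.25) − (0.95)(-0.25) = 0.2625
  C_21 = −[(-0.20)(0.75) − (-0.25)(-0.25)] = 0.2125
  C_22 = (0.55)(0.75) − (-0.25)(-0.25) = 0.3500
  C_23 = −[(0.55)(-0.25) − (-0.20)(-0.25)] = 0.1875
  C_31 = (-0.20)(-0.10) − (-0.25)(0.95) = 0.2575
  C_32 = −[(0.55)(-0.10) − (-0.25)(-0.10)] = 0.0800
  C_33 = (0.55)(0.95) − (-0.20)(-0.10) = 0.5025
det(I−A) = Σ_j (I−A)_1j·C_1j = (0.55)(0.6875) + (-0.20)(0.1000) + (-0.25)(0.2625) = 0.2925
adj(I−A) = Cᵀ =
  [ 0.6875   0.2125   0.2575]
  [ 0.1000   0.3500   0.0800]
  [ 0.2625   0.1875   0.5025]
(I − A)⁻¹ = adj(I−A) / det(I−A) ≈
  [   2.3504     0.7265     0.8803]
  [   0.3419     1.1966     0.2735]
  [   0.8974     0.6410     1.7179]
x = (I − A)⁻¹ d = adj(I−A)·d / det(I−A), with det(I−A) = 0.2925:
  x_1 = (0.6875·625 + 0.2125·250 + 0.2575·675) / 0.2925 = 656.625 / 0.2925 ≈ 2244.872
  x_2 = (0.1000·625 + 0.3500·250 + 0.0800·675) / 0.2925 = 204.00 / 0.2925 ≈ 697.436
  x_3 = (0.2625·625 + 0.1875·250 + 0.5025·675) / 0.2925 = 550.125 / 0.2925 ≈ 1880.769

x_1 = 2244.872, x_2 = 697.436, x_3 = 1880.769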